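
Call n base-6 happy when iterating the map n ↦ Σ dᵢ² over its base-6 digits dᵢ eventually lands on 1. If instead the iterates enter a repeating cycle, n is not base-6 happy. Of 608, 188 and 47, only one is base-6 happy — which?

608

608: 608 → 49 → 6 → 1  — reaches 1 (base-6 happy)
188: 188 → 30 → 25 → 17 → 29 → 41 → 26 → 20 → 13 → 5 → 25  — repeats 25 (not base-6 happy)
47: 47 → 27 → 25 → 17 → 29 → 41 → 26 → 20 → 13 → 5 → 25  — repeats 25 (not base-6 happy)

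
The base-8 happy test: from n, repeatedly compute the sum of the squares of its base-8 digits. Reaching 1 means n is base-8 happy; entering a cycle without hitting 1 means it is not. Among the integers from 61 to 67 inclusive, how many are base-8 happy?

61: 61 → 74 → 6 → 36 → 32 → 16 → 4 → 16  — not base-8 happy
62: 62 → 85 → 30 → 45 → 50 → 40 → 25 → 10 → 5 → 25  — not base-8 happy
63: 63 → 98 → 21 → 29 → 34 → 20 → 20  — not base-8 happy
64: 64 → 1  — base-8 happy
65: 65 → 2 → 4 → 16 → 4  — not base-8 happy
66: 66 → 5 → 25 → 10 → 5  — not base-8 happy
67: 67 → 10 → 5 → 25 → 10  — not base-8 happy
base-8 happy: 64

1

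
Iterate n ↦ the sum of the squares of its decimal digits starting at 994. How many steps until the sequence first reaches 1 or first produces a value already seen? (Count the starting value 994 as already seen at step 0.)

14

994 → 9² + 9² + 4² = 178
178 → 1² + 7² + 8² = 114
114 → 1² + 1² + 4² = 18
18 → 1² + 8² = 65
65 → 6² + 5² = 61
61 → 6² + 1² = 37
37 → 3² + 7² = 58
58 → 5² + 8² = 89
89 → 8² + 9² = 145
145 → 1² + 4² + 5² = 42
42 → 4² + 2² = 20
20 → 2² + 0² = 4
4 → 4² = 16
16 → 1² + 6² = 37  — 37 repeats.
That took 14 steps.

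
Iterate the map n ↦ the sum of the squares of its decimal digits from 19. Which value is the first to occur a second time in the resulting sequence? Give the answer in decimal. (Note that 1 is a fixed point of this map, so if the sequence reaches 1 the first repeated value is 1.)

19 → 1² + 9² = 82
82 → 8² + 2² = 68
68 → 6² + 8² = 100
100 → 1² + 0² + 0² = 1  — reached the fixed point 1.
1 → 1, so 1 is the first repeated value.

1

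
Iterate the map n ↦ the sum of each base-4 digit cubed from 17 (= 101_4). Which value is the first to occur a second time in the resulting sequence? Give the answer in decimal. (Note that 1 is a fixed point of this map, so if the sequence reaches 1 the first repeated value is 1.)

8

17 = (1,0,1)_4 → 1³ + 0³ + 1³ = 2
2 = (2)_4 → 2³ = 8
8 = (2,0)_4 → 2³ + 0³ = 8  — 8 already appeared earlier.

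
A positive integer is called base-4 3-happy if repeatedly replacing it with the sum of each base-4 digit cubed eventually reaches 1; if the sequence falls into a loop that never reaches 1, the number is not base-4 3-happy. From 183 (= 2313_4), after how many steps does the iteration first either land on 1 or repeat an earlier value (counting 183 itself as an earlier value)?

7

183 = (2,3,1,3)_4 → 2³ + 3³ + 1³ + 3³ = 63
63 = (3,3,3)_4 → 3³ + 3³ + 3³ = 81
81 = (1,1,0,1)_4 → 1³ + 1³ + 0³ + 1³ = 3
3 = (3)_4 → 3³ = 27
27 = (1,2,3)_4 → 1³ + 2³ + 3³ = 36
36 = (2,1,0)_4 → 2³ + 1³ + 0³ = 9
9 = (2,1)_4 → 2³ + 1³ = 9  — 9 repeats.
That took 7 steps.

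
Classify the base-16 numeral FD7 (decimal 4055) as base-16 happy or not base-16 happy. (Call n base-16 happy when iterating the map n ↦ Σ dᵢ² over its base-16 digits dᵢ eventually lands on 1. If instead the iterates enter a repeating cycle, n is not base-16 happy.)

not base-16 happy

4055 = (15,13,7)_16 → 15² + 13² + 7² = 443
443 = (1,11,11)_16 → 1² + 11² + 11² = 243
243 = (15,3)_16 → 15² + 3² = 234
234 = (14,10)_16 → 14² + 10² = 296
296 = (1,2,8)_16 → 1² + 2² + 8² = 69
69 = (4,5)_16 → 4² + 5² = 41
41 = (2,9)_16 → 2² + 9² = 85
85 = (5,5)_16 → 5² + 5² = 50
50 = (3,2)_16 → 3² + 2² = 13
13 = (13)_16 → 13² = 169
169 = (10,9)_16 → 10² + 9² = 181
181 = (11,5)_16 → 11² + 5² = 146
146 = (9,2)_16 → 9² + 2² = 85  — 85 already seen; the sequence cycles without reaching 1.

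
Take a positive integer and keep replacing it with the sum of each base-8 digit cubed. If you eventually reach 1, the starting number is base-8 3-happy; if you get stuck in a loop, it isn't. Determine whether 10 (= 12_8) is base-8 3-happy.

10 = (1,2)_8 → 1³ + 2³ = 9
9 = (1,1)_8 → 1³ + 1³ = 2
2 = (2)_8 → 2³ = 8
8 = (1,0)_8 → 1³ + 0³ = 1  — reached 1.

base-8 3-happy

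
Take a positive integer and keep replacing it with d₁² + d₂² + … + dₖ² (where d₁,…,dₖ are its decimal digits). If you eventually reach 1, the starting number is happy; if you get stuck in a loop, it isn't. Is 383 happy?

383 → 82
82 → 68
68 → 100
100 → 1  — reached 1.

happy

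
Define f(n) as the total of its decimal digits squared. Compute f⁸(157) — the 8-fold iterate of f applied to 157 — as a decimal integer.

157 → 1² + 5² + 7² = 75
75 → 7² + 5² = 74
74 → 7² + 4² = 65
65 → 6² + 5² = 61
61 → 6² + 1² = 37
37 → 3² + 7² = 58
58 → 5² + 8² = 89
89 → 8² + 9² = 145

145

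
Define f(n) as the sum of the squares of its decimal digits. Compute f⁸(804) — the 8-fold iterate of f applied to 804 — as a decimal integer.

42

804 → 80
80 → 64
64 → 52
52 → 29
29 → 85
85 → 89
89 → 145
145 → 42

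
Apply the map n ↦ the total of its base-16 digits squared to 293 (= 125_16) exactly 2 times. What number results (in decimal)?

293 = (1,2,5)_16 → 1² + 2² + 5² = 30
30 = (1,14)_16 → 1² + 14² = 197

197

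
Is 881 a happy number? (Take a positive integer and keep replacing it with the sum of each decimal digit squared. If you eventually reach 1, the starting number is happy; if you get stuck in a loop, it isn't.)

happy

881 → 8² + 8² + 1² = 129
129 → 1² + 2² + 9² = 86
86 → 8² + 6² = 100
100 → 1² + 0² + 0² = 1  — reached 1.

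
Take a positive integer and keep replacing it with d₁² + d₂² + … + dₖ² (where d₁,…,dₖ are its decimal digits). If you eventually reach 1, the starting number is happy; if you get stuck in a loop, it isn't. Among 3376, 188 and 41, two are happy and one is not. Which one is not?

3376: 3376 → 103 → 10 → 1  — reaches 1 (happy)
188: 188 → 129 → 86 → 100 → 1  — reaches 1 (happy)
41: 41 → 17 → 50 → 25 → 29 → 85 → 89 → 145 → 42 → 20 → 4 → 16 → 37 → 58 → 89  — repeats 89 (not happy)

41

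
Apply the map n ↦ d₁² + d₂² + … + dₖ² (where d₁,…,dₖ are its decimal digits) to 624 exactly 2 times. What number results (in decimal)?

624 → 6² + 2² + 4² = 36 + 4 + 16 = 56
56 → 5² + 6² = 25 + 36 = 61

61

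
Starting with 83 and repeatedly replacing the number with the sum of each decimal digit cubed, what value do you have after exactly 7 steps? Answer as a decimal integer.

713

83 → 8³ + 3³ = 512 + 27 = 539
539 → 5³ + 3³ + 9³ = 125 + 27 + 729 = 881
881 → 8³ + 8³ + 1³ = 512 + 512 + 1 = 1025
1025 → 1³ + 0³ + 2³ + 5³ = 1 + 0 + 8 + 125 = 134
134 → 1³ + 3³ + 4³ = 1 + 27 + 64 = 92
92 → 9³ + 2³ = 729 + 8 = 737
737 → 7³ + 3³ + 7³ = 343 + 27 + 343 = 713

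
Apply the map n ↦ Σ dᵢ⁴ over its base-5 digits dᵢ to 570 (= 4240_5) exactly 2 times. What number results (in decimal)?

338

570 = (4,2,4,0)_5 → 528
528 = (4,1,0,3)_5 → 338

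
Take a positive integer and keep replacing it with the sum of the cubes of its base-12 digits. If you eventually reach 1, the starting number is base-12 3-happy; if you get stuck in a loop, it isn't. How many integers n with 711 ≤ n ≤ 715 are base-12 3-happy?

3

711: 711 → 1422 → 1945 → 219 → 244 → 577 → 65 → 250 → 1513 → 1217 → 762 → 368 → 736 → 190 → 1028 → 856 → 1520 → 1728 → 1  — base-12 3-happy
712: 712 → 1459 → 1344 → 793 → 342 → 288 → 8 → 512 → 755 → 1464 → 1008 → 343 → 415 → 1351 → 1136 → 1855 → 1344  — not base-12 3-happy
713: 713 → 1520 → 1728 → 1  — base-12 3-happy
714: 714 → 1611 → 1366 → 1854 → 1217 → 762 → 368 → 736 → 190 → 1028 → 856 → 1520 → 1728 → 1  — base-12 3-happy
715: 715 → 1738 → 1001 → 1672 → 1738  — not base-12 3-happy
base-12 3-happy: 711, 713, 714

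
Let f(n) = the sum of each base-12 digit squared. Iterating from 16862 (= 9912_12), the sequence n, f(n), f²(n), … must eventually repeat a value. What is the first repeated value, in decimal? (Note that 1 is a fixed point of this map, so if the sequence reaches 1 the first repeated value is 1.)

5

16862 = (9,9,1,2)_12 → 9² + 9² + 1² + 2² = 81 + 81 + 1 + 4 = 167
167 = (1,1,11)_12 → 1² + 1² + 11² = 1 + 1 + 121 = 123
123 = (10,3)_12 → 10² + 3² = 100 + 9 = 109
109 = (9,1)_12 → 9² + 1² = 81 + 1 = 82
82 = (6,10)_12 → 6² + 10² = 36 + 100 = 136
136 = (11,4)_12 → 11² + 4² = 121 + 16 = 137
137 = (11,5)_12 → 11² + 5² = 121 + 25 = 146
146 = (1,0,2)_12 → 1² + 0² + 2² = 1 + 0 + 4 = 5
5 = (5)_12 → 5² = 25
25 = (2,1)_12 → 2² + 1² = 4 + 1 = 5  — 5 already appeared earlier.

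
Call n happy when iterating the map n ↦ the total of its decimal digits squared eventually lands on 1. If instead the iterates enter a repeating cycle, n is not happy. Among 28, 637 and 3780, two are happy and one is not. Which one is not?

28: 28 → 68 → 100 → 1  — reaches 1 (happy)
637: 637 → 94 → 97 → 130 → 10 → 1  — reaches 1 (happy)
3780: 3780 → 122 → 9 → 81 → 65 → 61 → 37 → 58 → 89 → 145 → 42 → 20 → 4 → 16 → 37  — repeats 37 (not happy)

3780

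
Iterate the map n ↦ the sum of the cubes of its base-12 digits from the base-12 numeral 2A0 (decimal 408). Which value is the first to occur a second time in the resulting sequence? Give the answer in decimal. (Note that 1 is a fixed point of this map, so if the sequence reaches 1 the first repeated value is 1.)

408 = (2,10,0)_12 → 2³ + 10³ + 0³ = 8 + 1000 + 0 = 1008
1008 = (7,0,0)_12 → 7³ + 0³ + 0³ = 343 + 0 + 0 = 343
343 = (2,4,7)_12 → 2³ + 4³ + 7³ = 8 + 64 + 343 = 415
415 = (2,10,7)_12 → 2³ + 10³ + 7³ = 8 + 1000 + 343 = 1351
1351 = (9,4,7)_12 → 9³ + 4³ + 7³ = 729 + 64 + 343 = 1136
1136 = (7,10,8)_12 → 7³ + 10³ + 8³ = 343 + 1000 + 512 = 1855
1855 = (1,0,10,7)_12 → 1³ + 0³ + 10³ + 7³ = 1 + 0 + 1000 + 343 = 1344
1344 = (9,4,0)_12 → 9³ + 4³ + 0³ = 729 + 64 + 0 = 793
793 = (5,6,1)_12 → 5³ + 6³ + 1³ = 125 + 216 + 1 = 342
342 = (2,4,6)_12 → 2³ + 4³ + 6³ = 8 + 64 + 216 = 288
288 = (2,0,0)_12 → 2³ + 0³ + 0³ = 8 + 0 + 0 = 8
8 = (8)_12 → 8³ = 512
512 = (3,6,8)_12 → 3³ + 6³ + 8³ = 27 + 216 + 512 = 755
755 = (5,2,11)_12 → 5³ + 2³ + 11³ = 125 + 8 + 1331 = 1464
1464 = (10,2,0)_12 → 10³ + 2³ + 0³ = 1000 + 8 + 0 = 1008  — 1008 already appeared earlier.

1008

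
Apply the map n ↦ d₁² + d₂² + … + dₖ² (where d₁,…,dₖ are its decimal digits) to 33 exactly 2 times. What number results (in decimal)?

33 → 3² + 3² = 18
18 → 1² + 8² = 65

65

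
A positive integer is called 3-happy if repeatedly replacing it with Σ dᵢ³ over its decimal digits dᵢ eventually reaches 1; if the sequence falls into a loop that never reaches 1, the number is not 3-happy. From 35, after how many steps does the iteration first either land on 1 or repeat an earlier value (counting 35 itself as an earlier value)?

7

35 → 3³ + 5³ = 152
152 → 1³ + 5³ + 2³ = 134
134 → 1³ + 3³ + 4³ = 92
92 → 9³ + 2³ = 737
737 → 7³ + 3³ + 7³ = 713
713 → 7³ + 1³ + 3³ = 371
371 → 3³ + 7³ + 1³ = 371  — 371 repeats.
That took 7 steps.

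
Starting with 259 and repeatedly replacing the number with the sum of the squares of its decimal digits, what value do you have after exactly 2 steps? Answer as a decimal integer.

259 → 2² + 5² + 9² = 110
110 → 1² + 1² + 0² = 2

2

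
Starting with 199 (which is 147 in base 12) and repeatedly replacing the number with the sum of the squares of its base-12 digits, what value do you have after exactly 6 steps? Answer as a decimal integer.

199 = (1,4,7)_12 → 1² + 4² + 7² = 1 + 16 + 49 = 66
66 = (5,6)_12 → 5² + 6² = 25 + 36 = 61
61 = (5,1)_12 → 5² + 1² = 25 + 1 = 26
26 = (2,2)_12 → 2² + 2² = 4 + 4 = 8
8 = (8)_12 → 8² = 64
64 = (5,4)_12 → 5² + 4² = 25 + 16 = 41

41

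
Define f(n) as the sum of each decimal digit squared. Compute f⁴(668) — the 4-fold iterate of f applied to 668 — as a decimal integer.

668 → 6² + 6² + 8² = 136
136 → 1² + 3² + 6² = 46
46 → 4² + 6² = 52
52 → 5² + 2² = 29

29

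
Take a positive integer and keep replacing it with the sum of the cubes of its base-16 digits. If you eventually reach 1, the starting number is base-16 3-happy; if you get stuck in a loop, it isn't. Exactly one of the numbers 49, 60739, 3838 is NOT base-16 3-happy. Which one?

49: 49 → 28 → 1729 → 1945 → 1801 → 1072 → 91 → 1456 → 1456  — repeats 1456 (not base-16 3-happy)
60739: 60739 → 5032 → 1540 → 280 → 514 → 16 → 1  — reaches 1 (base-16 3-happy)
3838: 3838 → 8863 → 4120 → 514 → 16 → 1  — reaches 1 (base-16 3-happy)

49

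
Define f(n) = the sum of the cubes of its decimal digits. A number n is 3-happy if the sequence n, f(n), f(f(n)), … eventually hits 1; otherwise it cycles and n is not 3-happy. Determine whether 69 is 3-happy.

not 3-happy

69 → 6³ + 9³ = 945
945 → 9³ + 4³ + 5³ = 918
918 → 9³ + 1³ + 8³ = 1242
1242 → 1³ + 2³ + 4³ + 2³ = 81
81 → 8³ + 1³ = 513
513 → 5³ + 1³ + 3³ = 153
153 → 1³ + 5³ + 3³ = 153  — 153 already seen; the sequence cycles without reaching 1.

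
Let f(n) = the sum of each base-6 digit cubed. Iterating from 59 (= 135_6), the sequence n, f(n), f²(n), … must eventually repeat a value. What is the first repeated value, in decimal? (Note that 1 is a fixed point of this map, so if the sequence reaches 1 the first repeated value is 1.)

1

59 = (1,3,5)_6 → 1³ + 3³ + 5³ = 153
153 = (4,1,3)_6 → 4³ + 1³ + 3³ = 92
92 = (2,3,2)_6 → 2³ + 3³ + 2³ = 43
43 = (1,1,1)_6 → 1³ + 1³ + 1³ = 3
3 = (3)_6 → 3³ = 27
27 = (4,3)_6 → 4³ + 3³ = 91
91 = (2,3,1)_6 → 2³ + 3³ + 1³ = 36
36 = (1,0,0)_6 → 1³ + 0³ + 0³ = 1  — reached the fixed point 1.
1 → 1, so 1 is the first repeated value.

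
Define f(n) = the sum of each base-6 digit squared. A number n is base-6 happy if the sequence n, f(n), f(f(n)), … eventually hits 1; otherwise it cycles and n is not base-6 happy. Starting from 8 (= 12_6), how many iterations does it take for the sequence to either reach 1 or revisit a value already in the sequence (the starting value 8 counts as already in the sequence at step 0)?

8 = (1,2)_6 → 1² + 2² = 1 + 4 = 5
5 = (5)_6 → 5² = 25
25 = (4,1)_6 → 4² + 1² = 16 + 1 = 17
17 = (2,5)_6 → 2² + 5² = 4 + 25 = 29
29 = (4,5)_6 → 4² + 5² = 16 + 25 = 41
41 = (1,0,5)_6 → 1² + 0² + 5² = 1 + 0 + 25 = 26
26 = (4,2)_6 → 4² + 2² = 16 + 4 = 20
20 = (3,2)_6 → 3² + 2² = 9 + 4 = 13
13 = (2,1)_6 → 2² + 1² = 4 + 1 = 5  — 5 repeats.
That took 9 steps.

9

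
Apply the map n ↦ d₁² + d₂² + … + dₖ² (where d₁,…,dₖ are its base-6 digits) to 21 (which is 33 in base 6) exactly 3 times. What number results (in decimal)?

21 = (3,3)_6 → 3² + 3² = 9 + 9 = 18
18 = (3,0)_6 → 3² + 0² = 9 + 0 = 9
9 = (1,3)_6 → 1² + 3² = 1 + 9 = 10

10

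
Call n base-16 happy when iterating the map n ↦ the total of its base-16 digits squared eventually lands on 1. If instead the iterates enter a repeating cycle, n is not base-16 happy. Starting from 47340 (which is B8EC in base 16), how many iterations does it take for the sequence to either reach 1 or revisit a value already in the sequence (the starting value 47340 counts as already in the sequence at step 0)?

13

47340 = (11,8,14,12)_16 → 11² + 8² + 14² + 12² = 121 + 64 + 196 + 144 = 525
525 = (2,0,13)_16 → 2² + 0² + 13² = 4 + 0 + 169 = 173
173 = (10,13)_16 → 10² + 13² = 100 + 169 = 269
269 = (1,0,13)_16 → 1² + 0² + 13² = 1 + 0 + 169 = 170
170 = (10,10)_16 → 10² + 10² = 100 + 100 = 200
200 = (12,8)_16 → 12² + 8² = 144 + 64 = 208
208 = (13,0)_16 → 13² + 0² = 169 + 0 = 169
169 = (10,9)_16 → 10² + 9² = 100 + 81 = 181
181 = (11,5)_16 → 11² + 5² = 121 + 25 = 146
146 = (9,2)_16 → 9² + 2² = 81 + 4 = 85
85 = (5,5)_16 → 5² + 5² = 25 + 25 = 50
50 = (3,2)_16 → 3² + 2² = 9 + 4 = 13
13 = (13)_16 → 13² = 169  — 169 repeats.
That took 13 steps.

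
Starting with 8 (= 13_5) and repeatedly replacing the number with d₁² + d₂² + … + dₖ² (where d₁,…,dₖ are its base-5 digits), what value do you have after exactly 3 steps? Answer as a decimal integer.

8 = (1,3)_5 → 1² + 3² = 10
10 = (2,0)_5 → 2² + 0² = 4
4 = (4)_5 → 4² = 16

16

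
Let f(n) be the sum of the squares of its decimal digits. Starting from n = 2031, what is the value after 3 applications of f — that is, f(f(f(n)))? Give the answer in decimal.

50

2031 → 2² + 0² + 3² + 1² = 4 + 0 + 9 + 1 = 14
14 → 1² + 4² = 1 + 16 = 17
17 → 1² + 7² = 1 + 49 = 50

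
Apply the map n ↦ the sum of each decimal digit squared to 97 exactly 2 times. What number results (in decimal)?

10

97 → 9² + 7² = 130
130 → 1² + 3² + 0² = 10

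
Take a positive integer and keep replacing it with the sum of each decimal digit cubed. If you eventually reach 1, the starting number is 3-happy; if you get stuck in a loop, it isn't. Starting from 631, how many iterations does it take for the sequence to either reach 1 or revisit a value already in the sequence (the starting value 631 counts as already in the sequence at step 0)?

3

631 → 6³ + 3³ + 1³ = 244
244 → 2³ + 4³ + 4³ = 136
136 → 1³ + 3³ + 6³ = 244  — 244 repeats.
That took 3 steps.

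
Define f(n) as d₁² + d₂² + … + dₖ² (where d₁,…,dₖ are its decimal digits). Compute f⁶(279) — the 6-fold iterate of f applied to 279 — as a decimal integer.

279 → 2² + 7² + 9² = 4 + 49 + 81 = 134
134 → 1² + 3² + 4² = 1 + 9 + 16 = 26
26 → 2² + 6² = 4 + 36 = 40
40 → 4² + 0² = 16 + 0 = 16
16 → 1² + 6² = 1 + 36 = 37
37 → 3² + 7² = 9 + 49 = 58

58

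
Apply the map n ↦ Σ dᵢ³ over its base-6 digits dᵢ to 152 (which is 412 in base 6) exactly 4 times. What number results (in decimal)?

128

152 = (4,1,2)_6 → 4³ + 1³ + 2³ = 64 + 1 + 8 = 73
73 = (2,0,1)_6 → 2³ + 0³ + 1³ = 8 + 0 + 1 = 9
9 = (1,3)_6 → 1³ + 3³ = 1 + 27 = 28
28 = (4,4)_6 → 4³ + 4³ = 64 + 64 = 128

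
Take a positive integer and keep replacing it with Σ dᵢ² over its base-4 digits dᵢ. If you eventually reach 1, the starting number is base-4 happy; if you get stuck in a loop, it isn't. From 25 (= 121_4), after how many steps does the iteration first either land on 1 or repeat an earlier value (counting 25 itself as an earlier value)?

5

25 = (1,2,1)_4 → 1² + 2² + 1² = 6
6 = (1,2)_4 → 1² + 2² = 5
5 = (1,1)_4 → 1² + 1² = 2
2 = (2)_4 → 2² = 4
4 = (1,0)_4 → 1² + 0² = 1  — reached 1.
That took 5 steps.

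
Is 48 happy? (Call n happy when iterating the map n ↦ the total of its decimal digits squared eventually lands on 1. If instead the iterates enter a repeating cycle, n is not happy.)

48 → 4² + 8² = 16 + 64 = 80
80 → 8² + 0² = 64 + 0 = 64
64 → 6² + 4² = 36 + 16 = 52
52 → 5² + 2² = 25 + 4 = 29
29 → 2² + 9² = 4 + 81 = 85
85 → 8² + 5² = 64 + 25 = 89
89 → 8² + 9² = 64 + 81 = 145
145 → 1² + 4² + 5² = 1 + 16 + 25 = 42
42 → 4² + 2² = 16 + 4 = 20
20 → 2² + 0² = 4 + 0 = 4
4 → 4² = 16
16 → 1² + 6² = 1 + 36 = 37
37 → 3² + 7² = 9 + 49 = 58
58 → 5² + 8² = 25 + 64 = 89  — 89 already seen; the sequence cycles without reaching 1.

not happy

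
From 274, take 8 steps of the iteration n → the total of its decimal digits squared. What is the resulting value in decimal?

58

274 → 69
69 → 117
117 → 51
51 → 26
26 → 40
40 → 16
16 → 37
37 → 58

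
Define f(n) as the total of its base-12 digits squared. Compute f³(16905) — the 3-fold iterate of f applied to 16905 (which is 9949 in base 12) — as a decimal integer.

16905 = (9,9,4,9)_12 → 9² + 9² + 4² + 9² = 259
259 = (1,9,7)_12 → 1² + 9² + 7² = 131
131 = (10,11)_12 → 10² + 11² = 221

221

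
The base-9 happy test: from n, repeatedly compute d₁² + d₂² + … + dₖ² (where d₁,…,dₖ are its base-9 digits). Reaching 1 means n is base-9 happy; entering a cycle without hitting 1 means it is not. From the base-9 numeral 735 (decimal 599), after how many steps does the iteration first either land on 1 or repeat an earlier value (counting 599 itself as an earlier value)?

7

599 = (7,3,5)_9 → 7² + 3² + 5² = 49 + 9 + 25 = 83
83 = (1,0,2)_9 → 1² + 0² + 2² = 1 + 0 + 4 = 5
5 = (5)_9 → 5² = 25
25 = (2,7)_9 → 2² + 7² = 4 + 49 = 53
53 = (5,8)_9 → 5² + 8² = 25 + 64 = 89
89 = (1,0,8)_9 → 1² + 0² + 8² = 1 + 0 + 64 = 65
65 = (7,2)_9 → 7² + 2² = 49 + 4 = 53  — 53 repeats.
That took 7 steps.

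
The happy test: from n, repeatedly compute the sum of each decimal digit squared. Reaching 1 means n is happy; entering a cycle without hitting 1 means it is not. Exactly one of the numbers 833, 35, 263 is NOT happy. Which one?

833: 833 → 82 → 68 → 100 → 1  — reaches 1 (happy)
35: 35 → 34 → 25 → 29 → 85 → 89 → 145 → 42 → 20 → 4 → 16 → 37 → 58 → 89  — repeats 89 (not happy)
263: 263 → 49 → 97 → 130 → 10 → 1  — reaches 1 (happy)

35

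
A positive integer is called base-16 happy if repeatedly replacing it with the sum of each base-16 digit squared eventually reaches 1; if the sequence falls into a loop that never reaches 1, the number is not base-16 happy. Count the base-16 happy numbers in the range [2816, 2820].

3

2816: 2816 → 121 → 130 → 68 → 32 → 4 → 16 → 1  (reaches 1)
2817: 2817 → 122 → 149 → 106 → 136 → 128 → 64 → 16 → 1  (reaches 1)
2818: 2818 → 125 → 218 → 269 → 170 → 200 → 208 → 169 → 181 → 146 → 85 → 50 → 13 → 169  (repeats 169)
2819: 2819 → 130 → 68 → 32 → 4 → 16 → 1  (reaches 1)
2820: 2820 → 137 → 145 → 82 → 29 → 170 → 200 → 208 → 169 → 181 → 146 → 85 → 50 → 13 → 169  (repeats 169)
base-16 happy: 2816, 2817, 2819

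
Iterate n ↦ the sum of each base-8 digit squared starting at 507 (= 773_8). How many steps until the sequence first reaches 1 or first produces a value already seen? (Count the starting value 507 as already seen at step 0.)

6

507 = (7,7,3)_8 → 7² + 7² + 3² = 107
107 = (1,5,3)_8 → 1² + 5² + 3² = 35
35 = (4,3)_8 → 4² + 3² = 25
25 = (3,1)_8 → 3² + 1² = 10
10 = (1,2)_8 → 1² + 2² = 5
5 = (5)_8 → 5² = 25  — 25 repeats.
That took 6 steps.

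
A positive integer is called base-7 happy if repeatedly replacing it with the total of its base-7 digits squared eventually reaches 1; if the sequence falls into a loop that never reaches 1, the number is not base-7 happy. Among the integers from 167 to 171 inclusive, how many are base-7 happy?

167: 167 → 49 → 1  — base-7 happy
168: 168 → 18 → 20 → 40 → 50 → 2 → 4 → 16 → 8 → 2  — not base-7 happy
169: 169 → 19 → 29 → 17 → 13 → 37 → 29  — not base-7 happy
170: 170 → 22 → 10 → 10  — not base-7 happy
171: 171 → 27 → 45 → 45  — not base-7 happy
base-7 happy: 167

1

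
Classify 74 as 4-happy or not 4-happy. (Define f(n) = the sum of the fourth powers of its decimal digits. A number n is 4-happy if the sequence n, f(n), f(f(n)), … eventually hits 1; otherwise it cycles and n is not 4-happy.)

not 4-happy

74 → 7⁴ + 4⁴ = 2401 + 256 = 2657
2657 → 2⁴ + 6⁴ + 5⁴ + 7⁴ = 16 + 1296 + 625 + 2401 = 4338
4338 → 4⁴ + 3⁴ + 3⁴ + 8⁴ = 256 + 81 + 81 + 4096 = 4514
4514 → 4⁴ + 5⁴ + 1⁴ + 4⁴ = 256 + 625 + 1 + 256 = 1138
1138 → 1⁴ + 1⁴ + 3⁴ + 8⁴ = 1 + 1 + 81 + 4096 = 4179
4179 → 4⁴ + 1⁴ + 7⁴ + 9⁴ = 256 + 1 + 2401 + 6561 = 9219
9219 → 9⁴ + 2⁴ + 1⁴ + 9⁴ = 6561 + 16 + 1 + 6561 = 13139
13139 → 1⁴ + 3⁴ + 1⁴ + 3⁴ + 9⁴ = 1 + 81 + 1 + 81 + 6561 = 6725
6725 → 6⁴ + 7⁴ + 2⁴ + 5⁴ = 1296 + 2401 + 16 + 625 = 4338  — 4338 already seen; the sequence cycles without reaching 1.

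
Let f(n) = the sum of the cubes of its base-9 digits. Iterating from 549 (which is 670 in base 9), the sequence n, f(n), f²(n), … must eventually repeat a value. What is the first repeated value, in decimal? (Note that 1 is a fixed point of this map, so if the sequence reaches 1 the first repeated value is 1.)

1

549 = (6,7,0)_9 → 6³ + 7³ + 0³ = 216 + 343 + 0 = 559
559 = (6,8,1)_9 → 6³ + 8³ + 1³ = 216 + 512 + 1 = 729
729 = (1,0,0,0)_9 → 1³ + 0³ + 0³ + 0³ = 1 + 0 + 0 + 0 = 1  — reached the fixed point 1.
1 → 1, so 1 is the first repeated value.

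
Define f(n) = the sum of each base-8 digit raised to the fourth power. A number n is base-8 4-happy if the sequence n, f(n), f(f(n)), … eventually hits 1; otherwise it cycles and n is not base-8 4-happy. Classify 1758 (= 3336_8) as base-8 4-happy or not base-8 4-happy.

base-8 4-happy

1758 = (3,3,3,6)_8 → 1539
1539 = (3,0,0,3)_8 → 162
162 = (2,4,2)_8 → 288
288 = (4,4,0)_8 → 512
512 = (1,0,0,0)_8 → 1  — reached 1.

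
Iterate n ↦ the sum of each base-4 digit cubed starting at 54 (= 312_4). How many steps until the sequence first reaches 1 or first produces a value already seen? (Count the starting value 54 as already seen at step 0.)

54 = (3,1,2)_4 → 3³ + 1³ + 2³ = 27 + 1 + 8 = 36
36 = (2,1,0)_4 → 2³ + 1³ + 0³ = 8 + 1 + 0 = 9
9 = (2,1)_4 → 2³ + 1³ = 8 + 1 = 9  — 9 repeats.
That took 3 steps.

3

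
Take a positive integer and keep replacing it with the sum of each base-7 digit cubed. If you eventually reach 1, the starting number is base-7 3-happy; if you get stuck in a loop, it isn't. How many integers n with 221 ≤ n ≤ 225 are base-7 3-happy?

1

221: 221 → 155 → 29 → 65 → 17 → 35 → 125 → 251 → 341 → 557 → 137 → 197 → 65  — not base-7 3-happy
222: 222 → 216 → 288 → 342 → 648 → 282 → 258 → 342  — not base-7 3-happy
223: 223 → 307 → 433 → 343 → 1  — base-7 3-happy
224: 224 → 128 → 80 → 92 → 218 → 92  — not base-7 3-happy
225: 225 → 129 → 99 → 9 → 9  — not base-7 3-happy
base-7 3-happy: 223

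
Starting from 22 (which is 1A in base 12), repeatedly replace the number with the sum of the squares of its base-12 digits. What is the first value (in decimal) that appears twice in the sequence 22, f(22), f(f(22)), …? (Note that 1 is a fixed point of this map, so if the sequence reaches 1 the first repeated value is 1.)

22 = (1,10)_12 → 1² + 10² = 101
101 = (8,5)_12 → 8² + 5² = 89
89 = (7,5)_12 → 7² + 5² = 74
74 = (6,2)_12 → 6² + 2² = 40
40 = (3,4)_12 → 3² + 4² = 25
25 = (2,1)_12 → 2² + 1² = 5
5 = (5)_12 → 5² = 25  — 25 already appeared earlier.

25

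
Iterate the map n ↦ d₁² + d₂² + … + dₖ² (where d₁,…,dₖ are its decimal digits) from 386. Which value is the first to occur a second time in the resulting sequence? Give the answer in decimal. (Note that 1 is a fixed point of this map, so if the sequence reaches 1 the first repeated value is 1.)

386 → 109
109 → 82
82 → 68
68 → 100
100 → 1  — reached the fixed point 1.
1 → 1, so 1 is the first repeated value.

1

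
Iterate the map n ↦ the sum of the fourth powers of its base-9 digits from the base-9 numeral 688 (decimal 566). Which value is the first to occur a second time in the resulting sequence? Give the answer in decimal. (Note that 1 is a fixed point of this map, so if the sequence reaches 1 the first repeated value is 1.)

566 = (6,8,8)_9 → 6⁴ + 8⁴ + 8⁴ = 9488
9488 = (1,4,0,1,2)_9 → 1⁴ + 4⁴ + 0⁴ + 1⁴ + 2⁴ = 274
274 = (3,3,4)_9 → 3⁴ + 3⁴ + 4⁴ = 418
418 = (5,1,4)_9 → 5⁴ + 1⁴ + 4⁴ = 882
882 = (1,1,8,0)_9 → 1⁴ + 1⁴ + 8⁴ + 0⁴ = 4098
4098 = (5,5,5,3)_9 → 5⁴ + 5⁴ + 5⁴ + 3⁴ = 1956
1956 = (2,6,1,3)_9 → 2⁴ + 6⁴ + 1⁴ + 3⁴ = 1394
1394 = (1,8,1,8)_9 → 1⁴ + 8⁴ + 1⁴ + 8⁴ = 8194
8194 = (1,2,2,1,4)_9 → 1⁴ + 2⁴ + 2⁴ + 1⁴ + 4⁴ = 290
290 = (3,5,2)_9 → 3⁴ + 5⁴ + 2⁴ = 722
722 = (8,8,2)_9 → 8⁴ + 8⁴ + 2⁴ = 8208
8208 = (1,2,2,3,0)_9 → 1⁴ + 2⁴ + 2⁴ + 3⁴ + 0⁴ = 114
114 = (1,3,6)_9 → 1⁴ + 3⁴ + 6⁴ = 1378
1378 = (1,8,0,1)_9 → 1⁴ + 8⁴ + 0⁴ + 1⁴ = 4098  — 4098 already appeared earlier.

4098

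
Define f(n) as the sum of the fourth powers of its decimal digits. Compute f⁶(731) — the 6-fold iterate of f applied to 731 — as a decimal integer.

731 → 7⁴ + 3⁴ + 1⁴ = 2401 + 81 + 1 = 2483
2483 → 2⁴ + 4⁴ + 8⁴ + 3⁴ = 16 + 256 + 4096 + 81 = 4449
4449 → 4⁴ + 4⁴ + 4⁴ + 9⁴ = 256 + 256 + 256 + 6561 = 7329
7329 → 7⁴ + 3⁴ + 2⁴ + 9⁴ = 2401 + 81 + 16 + 6561 = 9059
9059 → 9⁴ + 0⁴ + 5⁴ + 9⁴ = 6561 + 0 + 625 + 6561 = 13747
13747 → 1⁴ + 3⁴ + 7⁴ + 4⁴ + 7⁴ = 1 + 81 + 2401 + 256 + 2401 = 5140

5140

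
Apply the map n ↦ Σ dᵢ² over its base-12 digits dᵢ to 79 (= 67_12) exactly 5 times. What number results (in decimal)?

50

79 = (6,7)_12 → 6² + 7² = 36 + 49 = 85
85 = (7,1)_12 → 7² + 1² = 49 + 1 = 50
50 = (4,2)_12 → 4² + 2² = 16 + 4 = 20
20 = (1,8)_12 → 1² + 8² = 1 + 64 = 65
65 = (5,5)_12 → 5² + 5² = 25 + 25 = 50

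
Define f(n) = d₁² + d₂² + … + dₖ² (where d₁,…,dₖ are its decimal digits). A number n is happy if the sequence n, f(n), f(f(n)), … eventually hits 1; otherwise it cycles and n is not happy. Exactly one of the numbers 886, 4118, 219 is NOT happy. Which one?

886: 886 → 164 → 53 → 34 → 25 → 29 → 85 → 89 → 145 → 42 → 20 → 4 → 16 → 37 → 58 → 89  — repeats 89 (not happy)
4118: 4118 → 82 → 68 → 100 → 1  — reaches 1 (happy)
219: 219 → 86 → 100 → 1  — reaches 1 (happy)

886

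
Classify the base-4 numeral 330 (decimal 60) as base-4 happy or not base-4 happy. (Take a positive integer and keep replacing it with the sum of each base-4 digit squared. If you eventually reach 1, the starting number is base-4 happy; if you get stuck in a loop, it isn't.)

60 = (3,3,0)_4 → 3² + 3² + 0² = 9 + 9 + 0 = 18
18 = (1,0,2)_4 → 1² + 0² + 2² = 1 + 0 + 4 = 5
5 = (1,1)_4 → 1² + 1² = 1 + 1 = 2
2 = (2)_4 → 2² = 4
4 = (1,0)_4 → 1² + 0² = 1 + 0 = 1  — reached 1.

base-4 happy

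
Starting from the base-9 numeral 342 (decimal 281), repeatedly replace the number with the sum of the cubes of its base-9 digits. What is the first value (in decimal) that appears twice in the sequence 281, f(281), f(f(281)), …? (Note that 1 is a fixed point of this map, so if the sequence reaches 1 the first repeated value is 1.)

281 = (3,4,2)_9 → 3³ + 4³ + 2³ = 99
99 = (1,2,0)_9 → 1³ + 2³ + 0³ = 9
9 = (1,0)_9 → 1³ + 0³ = 1  — reached the fixed point 1.
1 → 1, so 1 is the first repeated value.

1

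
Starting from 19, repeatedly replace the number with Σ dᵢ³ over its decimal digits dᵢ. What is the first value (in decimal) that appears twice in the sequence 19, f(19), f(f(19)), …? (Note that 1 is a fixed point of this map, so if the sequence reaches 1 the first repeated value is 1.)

370

19 → 1³ + 9³ = 730
730 → 7³ + 3³ + 0³ = 370
370 → 3³ + 7³ + 0³ = 370  — 370 already appeared earlier.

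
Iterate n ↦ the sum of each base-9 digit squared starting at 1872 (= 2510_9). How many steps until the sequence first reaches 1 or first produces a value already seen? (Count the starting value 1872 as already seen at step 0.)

1872 = (2,5,1,0)_9 → 30
30 = (3,3)_9 → 18
18 = (2,0)_9 → 4
4 = (4)_9 → 16
16 = (1,7)_9 → 50
50 = (5,5)_9 → 50  — 50 repeats.
That took 6 steps.

6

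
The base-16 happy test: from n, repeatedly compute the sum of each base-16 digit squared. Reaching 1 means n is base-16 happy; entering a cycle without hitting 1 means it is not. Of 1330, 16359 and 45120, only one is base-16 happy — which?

1330

1330: 1330 → 38 → 40 → 68 → 32 → 4 → 16 → 1  — reaches 1 (base-16 happy)
16359: 16359 → 479 → 395 → 186 → 221 → 338 → 30 → 197 → 169 → 181 → 146 → 85 → 50 → 13 → 169  — repeats 169 (not base-16 happy)
45120: 45120 → 137 → 145 → 82 → 29 → 170 → 200 → 208 → 169 → 181 → 146 → 85 → 50 → 13 → 169  — repeats 169 (not base-16 happy)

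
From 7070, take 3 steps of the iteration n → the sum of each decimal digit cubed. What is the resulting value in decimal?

7070 → 7³ + 0³ + 7³ + 0³ = 343 + 0 + 343 + 0 = 686
686 → 6³ + 8³ + 6³ = 216 + 512 + 216 = 944
944 → 9³ + 4³ + 4³ = 729 + 64 + 64 = 857

857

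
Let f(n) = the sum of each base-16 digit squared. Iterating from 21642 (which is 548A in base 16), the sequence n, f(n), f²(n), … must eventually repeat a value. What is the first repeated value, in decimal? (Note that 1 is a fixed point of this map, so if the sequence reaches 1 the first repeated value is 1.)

21642 = (5,4,8,10)_16 → 5² + 4² + 8² + 10² = 205
205 = (12,13)_16 → 12² + 13² = 313
313 = (1,3,9)_16 → 1² + 3² + 9² = 91
91 = (5,11)_16 → 5² + 11² = 146
146 = (9,2)_16 → 9² + 2² = 85
85 = (5,5)_16 → 5² + 5² = 50
50 = (3,2)_16 → 3² + 2² = 13
13 = (13)_16 → 13² = 169
169 = (10,9)_16 → 10² + 9² = 181
181 = (11,5)_16 → 11² + 5² = 146  — 146 already appeared earlier.

146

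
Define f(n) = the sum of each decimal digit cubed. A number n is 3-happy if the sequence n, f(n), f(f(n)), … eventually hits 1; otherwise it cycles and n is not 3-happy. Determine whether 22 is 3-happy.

not 3-happy

22 → 2³ + 2³ = 16
16 → 1³ + 6³ = 217
217 → 2³ + 1³ + 7³ = 352
352 → 3³ + 5³ + 2³ = 160
160 → 1³ + 6³ + 0³ = 217  — 217 already seen; the sequence cycles without reaching 1.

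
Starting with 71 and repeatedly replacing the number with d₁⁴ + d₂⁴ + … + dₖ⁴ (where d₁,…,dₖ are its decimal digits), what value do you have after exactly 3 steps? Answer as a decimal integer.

71 → 7⁴ + 1⁴ = 2402
2402 → 2⁴ + 4⁴ + 0⁴ + 2⁴ = 288
288 → 2⁴ + 8⁴ + 8⁴ = 8208

8208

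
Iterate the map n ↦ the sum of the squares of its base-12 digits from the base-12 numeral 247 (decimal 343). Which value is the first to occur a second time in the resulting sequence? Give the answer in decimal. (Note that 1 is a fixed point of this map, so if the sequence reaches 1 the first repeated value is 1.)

164

343 = (2,4,7)_12 → 69
69 = (5,9)_12 → 106
106 = (8,10)_12 → 164
164 = (1,1,8)_12 → 66
66 = (5,6)_12 → 61
61 = (5,1)_12 → 26
26 = (2,2)_12 → 8
8 = (8)_12 → 64
64 = (5,4)_12 → 41
41 = (3,5)_12 → 34
34 = (2,10)_12 → 104
104 = (8,8)_12 → 128
128 = (10,8)_12 → 164  — 164 already appeared earlier.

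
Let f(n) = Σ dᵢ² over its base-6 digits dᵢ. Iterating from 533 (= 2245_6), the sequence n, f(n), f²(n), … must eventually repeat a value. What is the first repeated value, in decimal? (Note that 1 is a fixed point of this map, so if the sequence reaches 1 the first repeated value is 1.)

1

533 = (2,2,4,5)_6 → 2² + 2² + 4² + 5² = 4 + 4 + 16 + 25 = 49
49 = (1,2,1)_6 → 1² + 2² + 1² = 1 + 4 + 1 = 6
6 = (1,0)_6 → 1² + 0² = 1 + 0 = 1  — reached the fixed point 1.
1 → 1, so 1 is the first repeated value.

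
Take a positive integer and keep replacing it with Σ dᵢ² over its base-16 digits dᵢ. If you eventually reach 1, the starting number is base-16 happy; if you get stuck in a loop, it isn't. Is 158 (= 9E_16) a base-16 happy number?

158 = (9,14)_16 → 9² + 14² = 81 + 196 = 277
277 = (1,1,5)_16 → 1² + 1² + 5² = 1 + 1 + 25 = 27
27 = (1,11)_16 → 1² + 11² = 1 + 121 = 122
122 = (7,10)_16 → 7² + 10² = 49 + 100 = 149
149 = (9,5)_16 → 9² + 5² = 81 + 25 = 106
106 = (6,10)_16 → 6² + 10² = 36 + 100 = 136
136 = (8,8)_16 → 8² + 8² = 64 + 64 = 128
128 = (8,0)_16 → 8² + 0² = 64 + 0 = 64
64 = (4,0)_16 → 4² + 0² = 16 + 0 = 16
16 = (1,0)_16 → 1² + 0² = 1 + 0 = 1  — reached 1.

base-16 happy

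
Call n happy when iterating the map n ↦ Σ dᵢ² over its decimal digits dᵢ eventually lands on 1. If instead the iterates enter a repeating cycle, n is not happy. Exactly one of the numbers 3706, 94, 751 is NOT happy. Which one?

3706: 3706 → 94 → 97 → 130 → 10 → 1  — reaches 1 (happy)
94: 94 → 97 → 130 → 10 → 1  — reaches 1 (happy)
751: 751 → 75 → 74 → 65 → 61 → 37 → 58 → 89 → 145 → 42 → 20 → 4 → 16 → 37  — repeats 37 (not happy)

751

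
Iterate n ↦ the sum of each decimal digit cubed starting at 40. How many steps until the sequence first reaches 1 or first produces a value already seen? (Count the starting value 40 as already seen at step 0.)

40 → 4³ + 0³ = 64 + 0 = 64
64 → 6³ + 4³ = 216 + 64 = 280
280 → 2³ + 8³ + 0³ = 8 + 512 + 0 = 520
520 → 5³ + 2³ + 0³ = 125 + 8 + 0 = 133
133 → 1³ + 3³ + 3³ = 1 + 27 + 27 = 55
55 → 5³ + 5³ = 125 + 125 = 250
250 → 2³ + 5³ + 0³ = 8 + 125 + 0 = 133  — 133 repeats.
That took 7 steps.

7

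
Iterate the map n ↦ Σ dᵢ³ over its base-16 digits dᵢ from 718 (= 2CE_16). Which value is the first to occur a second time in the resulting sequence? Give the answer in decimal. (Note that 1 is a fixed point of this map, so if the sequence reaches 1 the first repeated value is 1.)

1

718 = (2,12,14)_16 → 2³ + 12³ + 14³ = 4480
4480 = (1,1,8,0)_16 → 1³ + 1³ + 8³ + 0³ = 514
514 = (2,0,2)_16 → 2³ + 0³ + 2³ = 16
16 = (1,0)_16 → 1³ + 0³ = 1  — reached the fixed point 1.
1 → 1, so 1 is the first repeated value.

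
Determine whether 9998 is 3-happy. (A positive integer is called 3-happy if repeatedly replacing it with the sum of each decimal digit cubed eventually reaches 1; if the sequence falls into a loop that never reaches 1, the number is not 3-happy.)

not 3-happy

9998 → 9³ + 9³ + 9³ + 8³ = 729 + 729 + 729 + 512 = 2699
2699 → 2³ + 6³ + 9³ + 9³ = 8 + 216 + 729 + 729 = 1682
1682 → 1³ + 6³ + 8³ + 2³ = 1 + 216 + 512 + 8 = 737
737 → 7³ + 3³ + 7³ = 343 + 27 + 343 = 713
713 → 7³ + 1³ + 3³ = 343 + 1 + 27 = 371
371 → 3³ + 7³ + 1³ = 27 + 343 + 1 = 371  — 371 already seen; the sequence cycles without reaching 1.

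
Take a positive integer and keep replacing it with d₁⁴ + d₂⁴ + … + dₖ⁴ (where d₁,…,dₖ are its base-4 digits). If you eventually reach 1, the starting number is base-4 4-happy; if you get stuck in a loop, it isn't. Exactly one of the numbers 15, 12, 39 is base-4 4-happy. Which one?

15: 15 → 162 → 48 → 81 → 3 → 81  — repeats 81 (not base-4 4-happy)
12: 12 → 81 → 3 → 81  — repeats 81 (not base-4 4-happy)
39: 39 → 98 → 33 → 17 → 2 → 16 → 1  — reaches 1 (base-4 4-happy)

39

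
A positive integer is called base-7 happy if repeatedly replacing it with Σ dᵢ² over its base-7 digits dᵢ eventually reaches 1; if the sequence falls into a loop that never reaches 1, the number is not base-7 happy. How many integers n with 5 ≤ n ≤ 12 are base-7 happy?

1

5: 5 → 25 → 25  — not base-7 happy
6: 6 → 36 → 26 → 34 → 52 → 10 → 10  — not base-7 happy
7: 7 → 1  — base-7 happy
8: 8 → 2 → 4 → 16 → 8  — not base-7 happy
9: 9 → 5 → 25 → 25  — not base-7 happy
10: 10 → 10  — not base-7 happy
11: 11 → 17 → 13 → 37 → 29 → 17  — not base-7 happy
12: 12 → 26 → 34 → 52 → 10 → 10  — not base-7 happy
base-7 happy: 7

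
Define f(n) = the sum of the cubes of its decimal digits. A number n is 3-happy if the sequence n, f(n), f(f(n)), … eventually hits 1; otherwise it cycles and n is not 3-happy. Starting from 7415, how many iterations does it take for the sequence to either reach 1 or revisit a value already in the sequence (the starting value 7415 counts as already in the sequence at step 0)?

5

7415 → 7³ + 4³ + 1³ + 5³ = 343 + 64 + 1 + 125 = 533
533 → 5³ + 3³ + 3³ = 125 + 27 + 27 = 179
179 → 1³ + 7³ + 9³ = 1 + 343 + 729 = 1073
1073 → 1³ + 0³ + 7³ + 3³ = 1 + 0 + 343 + 27 = 371
371 → 3³ + 7³ + 1³ = 27 + 343 + 1 = 371  — 371 repeats.
That took 5 steps.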